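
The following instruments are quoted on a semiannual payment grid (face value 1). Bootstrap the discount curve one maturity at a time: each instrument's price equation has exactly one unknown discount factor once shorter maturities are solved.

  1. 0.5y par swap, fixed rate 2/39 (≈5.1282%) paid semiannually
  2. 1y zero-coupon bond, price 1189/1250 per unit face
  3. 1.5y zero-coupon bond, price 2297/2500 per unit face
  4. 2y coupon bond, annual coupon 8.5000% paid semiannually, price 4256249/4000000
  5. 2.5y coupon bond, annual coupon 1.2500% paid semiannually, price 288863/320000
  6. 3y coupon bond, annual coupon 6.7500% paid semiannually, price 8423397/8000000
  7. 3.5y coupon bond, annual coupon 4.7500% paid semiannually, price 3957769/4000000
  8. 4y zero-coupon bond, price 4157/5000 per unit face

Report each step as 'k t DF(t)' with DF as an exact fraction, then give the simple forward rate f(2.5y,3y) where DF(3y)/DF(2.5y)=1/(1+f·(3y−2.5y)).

step 1 [0.5y] swap r/2=1/39: DF=(1 − 1/39·(0))/(1+1/39) = 39/40 ≈ 0.975000
step 2 [1y] zero: DF = P = 1189/1250 ≈ 0.951200
step 3 [1.5y] zero: DF = P = 2297/2500 ≈ 0.918800
step 4 [2y] bond c/2=17/400: DF=(4256249/4000000 − 17/400·(0.975000+0.951200+0.918800))/(1+17/400) = 9047/10000 ≈ 0.904700
step 5 [2.5y] bond c/2=1/160: DF=(288863/320000 − 1/160·(0.975000+0.951200+0.918800+0.904700))/(1+1/160) = 4369/5000 ≈ 0.873800
step 6 [3y] bond c/2=27/800: DF=(8423397/8000000 − 27/800·(0.975000+0.951200+0.918800+0.904700+0.873800))/(1+27/800) = 2169/2500 ≈ 0.867600
step 7 [3.5y] bond c/2=19/800: DF=(3957769/4000000 − 19/800·(0.975000+0.951200+0.918800+0.904700+0.873800+0.867600))/(1+19/800) = 8391/10000 ≈ 0.839100
step 8 [4y] zero: DF = P = 4157/5000 ≈ 0.831400

1 1/2 39/40
2 1 1189/1250
3 3/2 2297/2500
4 2 9047/10000
5 5/2 4369/5000
6 3 2169/2500
7 7/2 8391/10000
8 4 4157/5000
f(2.5y,3y) = ((4369/5000)/(2169/2500) − 1)/(1/2) = 31/2169 ≈ 1.4292%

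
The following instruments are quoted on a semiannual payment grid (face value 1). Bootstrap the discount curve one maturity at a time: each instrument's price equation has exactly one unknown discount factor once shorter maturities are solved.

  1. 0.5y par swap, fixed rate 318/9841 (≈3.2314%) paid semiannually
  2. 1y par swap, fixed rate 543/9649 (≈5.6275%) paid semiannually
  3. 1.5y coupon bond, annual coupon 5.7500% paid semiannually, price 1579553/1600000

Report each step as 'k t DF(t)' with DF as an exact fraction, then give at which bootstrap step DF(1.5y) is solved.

step 1 [0.5y] swap r/2=159/9841: DF=(1 − 159/9841·(0))/(1+159/9841) = 9841/10000 ≈ 0.984100
step 2 [1y] swap r/2=543/19298: DF=(1 − 543/19298·(0.984100))/(1+543/19298) = 9457/10000 ≈ 0.945700
step 3 [1.5y] bond c/2=23/800: DF=(1579553/1600000 − 23/800·(0.984100+0.945700))/(1+23/800) = 9057/10000 ≈ 0.905700

1 1/2 9841/10000
2 1 9457/10000
3 3/2 9057/10000
DF(1.5y) is solved at step 3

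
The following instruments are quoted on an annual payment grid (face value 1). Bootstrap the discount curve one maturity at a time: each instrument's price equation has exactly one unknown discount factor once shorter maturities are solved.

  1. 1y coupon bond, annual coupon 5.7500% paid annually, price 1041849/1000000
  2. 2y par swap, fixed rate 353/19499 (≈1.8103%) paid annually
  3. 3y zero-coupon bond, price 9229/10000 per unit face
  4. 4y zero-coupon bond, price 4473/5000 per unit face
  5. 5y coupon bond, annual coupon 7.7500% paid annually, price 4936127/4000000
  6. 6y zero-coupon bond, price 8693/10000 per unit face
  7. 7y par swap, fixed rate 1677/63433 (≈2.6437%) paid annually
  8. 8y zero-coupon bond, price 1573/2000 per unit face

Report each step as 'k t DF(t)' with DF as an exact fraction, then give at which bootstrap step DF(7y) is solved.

1 1 2463/2500
2 2 9647/10000
3 3 9229/10000
4 4 4473/5000
5 5 8743/10000
6 6 8693/10000
7 7 8323/10000
8 8 1573/2000
DF(7y) is solved at step 7

step 1 [1y] bond c/1=23/400: DF=(1041849/1000000 − 23/400·(0))/(1+23/400) = 2463/2500 ≈ 0.985200
step 2 [2y] swap r/1=353/19499: DF=(1 − 353/19499·(0.985200))/(1+353/19499) = 9647/10000 ≈ 0.964700
step 3 [3y] zero: DF = P = 9229/10000 ≈ 0.922900
step 4 [4y] zero: DF = P = 4473/5000 ≈ 0.894600
step 5 [5y] bond c/1=31/400: DF=(4936127/4000000 − 31/400·(0.985200+0.964700+0.922900+0.894600))/(1+31/400) = 8743/10000 ≈ 0.874300
step 6 [6y] zero: DF = P = 8693/10000 ≈ 0.869300
step 7 [7y] swap r/1=1677/63433: DF=(1 − 1677/63433·(0.985200+0.964700+0.922900+0.894600+0.874300+0.869300))/(1+1677/63433) = 8323/10000 ≈ 0.832300
step 8 [8y] zero: DF = P = 1573/2000 ≈ 0.786500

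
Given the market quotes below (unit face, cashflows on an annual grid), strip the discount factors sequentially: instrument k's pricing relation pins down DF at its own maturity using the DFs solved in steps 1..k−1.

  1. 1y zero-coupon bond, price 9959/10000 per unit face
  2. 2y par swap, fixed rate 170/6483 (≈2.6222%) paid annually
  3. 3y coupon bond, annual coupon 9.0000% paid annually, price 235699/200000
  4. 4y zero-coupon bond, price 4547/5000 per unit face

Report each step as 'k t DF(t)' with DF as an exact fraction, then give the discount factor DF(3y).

1 1 9959/10000
2 2 949/1000
3 3 4603/5000
4 4 4547/5000
DF(3y) = 4603/5000 ≈ 0.920600

step 1 [1y] zero: DF = P = 9959/10000 ≈ 0.995900
step 2 [2y] swap r/1=170/6483: DF=(1 − 170/6483·(0.995900))/(1+170/6483) = 949/1000 ≈ 0.949000
step 3 [3y] bond c/1=9/100: DF=(235699/200000 − 9/100·(0.995900+0.949000))/(1+9/100) = 4603/5000 ≈ 0.920600
step 4 [4y] zero: DF = P = 4547/5000 ≈ 0.909400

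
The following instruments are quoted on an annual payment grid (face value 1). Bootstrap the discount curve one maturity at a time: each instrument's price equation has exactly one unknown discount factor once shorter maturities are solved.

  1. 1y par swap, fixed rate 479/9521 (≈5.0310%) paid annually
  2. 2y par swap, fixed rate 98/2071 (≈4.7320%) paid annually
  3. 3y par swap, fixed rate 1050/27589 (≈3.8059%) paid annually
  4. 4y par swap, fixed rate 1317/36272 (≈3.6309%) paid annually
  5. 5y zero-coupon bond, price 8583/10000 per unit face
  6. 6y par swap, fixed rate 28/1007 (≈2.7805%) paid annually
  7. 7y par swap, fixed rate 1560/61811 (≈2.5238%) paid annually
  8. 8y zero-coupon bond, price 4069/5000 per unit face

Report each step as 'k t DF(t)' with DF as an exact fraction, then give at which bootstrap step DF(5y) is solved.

step 1 [1y] swap r/1=479/9521: DF=(1 − 479/9521·(0))/(1+479/9521) = 9521/10000 ≈ 0.952100
step 2 [2y] swap r/1=98/2071: DF=(1 − 98/2071·(0.952100))/(1+98/2071) = 4559/5000 ≈ 0.911800
step 3 [3y] swap r/1=1050/27589: DF=(1 − 1050/27589·(0.952100+0.911800))/(1+1050/27589) = 179/200 ≈ 0.895000
step 4 [4y] swap r/1=1317/36272: DF=(1 − 1317/36272·(0.952100+0.911800+0.895000))/(1+1317/36272) = 8683/10000 ≈ 0.868300
step 5 [5y] zero: DF = P = 8583/10000 ≈ 0.858300
step 6 [6y] swap r/1=28/1007: DF=(1 − 28/1007·(0.952100+0.911800+0.895000+0.868300+0.858300))/(1+28/1007) = 2129/2500 ≈ 0.851600
step 7 [7y] swap r/1=1560/61811: DF=(1 − 1560/61811·(0.952100+0.911800+0.895000+0.868300+0.858300+0.851600))/(1+1560/61811) = 211/250 ≈ 0.844000
step 8 [8y] zero: DF = P = 4069/5000 ≈ 0.813800

1 1 9521/10000
2 2 4559/5000
3 3 179/200
4 4 8683/10000
5 5 8583/10000
6 6 2129/2500
7 7 211/250
8 8 4069/5000
DF(5y) is solved at step 5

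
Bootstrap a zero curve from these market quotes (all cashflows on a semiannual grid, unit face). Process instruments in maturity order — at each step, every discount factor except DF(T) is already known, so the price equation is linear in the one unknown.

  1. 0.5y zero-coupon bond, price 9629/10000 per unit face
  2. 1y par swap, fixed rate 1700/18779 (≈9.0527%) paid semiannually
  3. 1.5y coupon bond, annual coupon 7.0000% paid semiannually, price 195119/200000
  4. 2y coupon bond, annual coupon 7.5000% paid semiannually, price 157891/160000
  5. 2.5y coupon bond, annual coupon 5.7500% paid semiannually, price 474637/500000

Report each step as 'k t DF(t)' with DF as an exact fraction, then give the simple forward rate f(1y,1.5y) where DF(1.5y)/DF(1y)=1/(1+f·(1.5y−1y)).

step 1 [0.5y] zero: DF = P = 9629/10000 ≈ 0.962900
step 2 [1y] swap r/2=850/18779: DF=(1 − 850/18779·(0.962900))/(1+850/18779) = 183/200 ≈ 0.915000
step 3 [1.5y] bond c/2=7/200: DF=(195119/200000 − 7/200·(0.962900+0.915000))/(1+7/200) = 8791/10000 ≈ 0.879100
step 4 [2y] bond c/2=3/80: DF=(157891/160000 − 3/80·(0.962900+0.915000+0.879100))/(1+3/80) = 1703/2000 ≈ 0.851500
step 5 [2.5y] bond c/2=23/800: DF=(474637/500000 − 23/800·(0.962900+0.915000+0.879100+0.851500))/(1+23/800) = 8219/10000 ≈ 0.821900

1 1/2 9629/10000
2 1 183/200
3 3/2 8791/10000
4 2 1703/2000
5 5/2 8219/10000
f(1y,1.5y) = ((183/200)/(8791/10000) − 1)/(1/2) = 718/8791 ≈ 8.1674%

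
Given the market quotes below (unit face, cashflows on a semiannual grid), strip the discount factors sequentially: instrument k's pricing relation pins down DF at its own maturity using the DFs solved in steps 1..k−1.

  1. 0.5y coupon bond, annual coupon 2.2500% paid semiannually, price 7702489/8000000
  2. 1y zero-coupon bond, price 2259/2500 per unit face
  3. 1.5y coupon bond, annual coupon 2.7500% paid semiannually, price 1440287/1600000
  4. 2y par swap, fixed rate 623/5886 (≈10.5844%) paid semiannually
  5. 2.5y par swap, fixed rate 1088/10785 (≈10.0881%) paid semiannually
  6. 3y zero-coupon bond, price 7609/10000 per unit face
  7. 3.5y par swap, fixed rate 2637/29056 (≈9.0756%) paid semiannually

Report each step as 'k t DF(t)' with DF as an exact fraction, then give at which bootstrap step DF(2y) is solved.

1 1/2 9521/10000
2 1 2259/2500
3 3/2 2157/2500
4 2 8131/10000
5 5/2 489/625
6 3 7609/10000
7 7/2 7363/10000
DF(2y) is solved at step 4

step 1 [0.5y] bond c/2=9/800: DF=(7702489/8000000 − 9/800·(0))/(1+9/800) = 9521/10000 ≈ 0.952100
step 2 [1y] zero: DF = P = 2259/2500 ≈ 0.903600
step 3 [1.5y] bond c/2=11/800: DF=(1440287/1600000 − 11/800·(0.952100+0.903600))/(1+11/800) = 2157/2500 ≈ 0.862800
step 4 [2y] swap r/2=623/11772: DF=(1 − 623/11772·(0.952100+0.903600+0.862800))/(1+623/11772) = 8131/10000 ≈ 0.813100
step 5 [2.5y] swap r/2=544/10785: DF=(1 − 544/10785·(0.952100+0.903600+0.862800+0.813100))/(1+544/10785) = 489/625 ≈ 0.782400
step 6 [3y] zero: DF = P = 7609/10000 ≈ 0.760900
step 7 [3.5y] swap r/2=2637/58112: DF=(1 − 2637/58112·(0.952100+0.903600+0.862800+0.813100+0.782400+0.760900))/(1+2637/58112) = 7363/10000 ≈ 0.736300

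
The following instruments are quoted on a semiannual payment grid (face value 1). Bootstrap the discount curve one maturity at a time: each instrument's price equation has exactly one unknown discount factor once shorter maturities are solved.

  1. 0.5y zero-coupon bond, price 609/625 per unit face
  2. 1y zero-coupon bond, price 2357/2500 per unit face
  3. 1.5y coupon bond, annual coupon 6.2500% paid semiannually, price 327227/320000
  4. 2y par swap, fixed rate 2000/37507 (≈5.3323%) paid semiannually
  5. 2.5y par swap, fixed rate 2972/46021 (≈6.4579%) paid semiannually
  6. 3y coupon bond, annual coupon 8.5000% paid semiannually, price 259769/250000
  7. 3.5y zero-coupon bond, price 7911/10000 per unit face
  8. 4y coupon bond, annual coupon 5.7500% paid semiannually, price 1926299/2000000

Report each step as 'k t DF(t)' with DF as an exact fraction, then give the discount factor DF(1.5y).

step 1 [0.5y] zero: DF = P = 609/625 ≈ 0.974400
step 2 [1y] zero: DF = P = 2357/2500 ≈ 0.942800
step 3 [1.5y] bond c/2=1/32: DF=(327227/320000 − 1/32·(0.974400+0.942800))/(1+1/32) = 1867/2000 ≈ 0.933500
step 4 [2y] swap r/2=1000/37507: DF=(1 − 1000/37507·(0.974400+0.942800+0.933500))/(1+1000/37507) = 9/10 ≈ 0.900000
step 5 [2.5y] swap r/2=1486/46021: DF=(1 − 1486/46021·(0.974400+0.942800+0.933500+0.900000))/(1+1486/46021) = 4257/5000 ≈ 0.851400
step 6 [3y] bond c/2=17/400: DF=(259769/250000 − 17/400·(0.974400+0.942800+0.933500+0.900000+0.851400))/(1+17/400) = 8091/10000 ≈ 0.809100
step 7 [3.5y] zero: DF = P = 7911/10000 ≈ 0.791100
step 8 [4y] bond c/2=23/800: DF=(1926299/2000000 − 23/800·(0.974400+0.942800+0.933500+0.900000+0.851400+0.809100+0.791100))/(1+23/800) = 7629/10000 ≈ 0.762900

1 1/2 609/625
2 1 2357/2500
3 3/2 1867/2000
4 2 9/10
5 5/2 4257/5000
6 3 8091/10000
7 7/2 7911/10000
8 4 7629/10000
DF(1.5y) = 1867/2000 ≈ 0.933500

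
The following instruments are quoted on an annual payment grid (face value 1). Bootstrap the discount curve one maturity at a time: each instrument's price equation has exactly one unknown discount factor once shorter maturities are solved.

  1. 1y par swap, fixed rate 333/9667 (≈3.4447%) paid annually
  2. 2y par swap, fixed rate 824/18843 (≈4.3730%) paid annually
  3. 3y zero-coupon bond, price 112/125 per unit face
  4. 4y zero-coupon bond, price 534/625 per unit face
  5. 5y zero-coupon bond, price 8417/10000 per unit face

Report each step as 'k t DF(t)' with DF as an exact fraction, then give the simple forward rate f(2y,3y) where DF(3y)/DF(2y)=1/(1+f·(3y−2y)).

1 1 9667/10000
2 2 1147/1250
3 3 112/125
4 4 534/625
5 5 8417/10000
f(2y,3y) = ((1147/1250)/(112/125) − 1)/(1) = 27/1120 ≈ 2.4107%

step 1 [1y] swap r/1=333/9667: DF=(1 − 333/9667·(0))/(1+333/9667) = 9667/10000 ≈ 0.966700
step 2 [2y] swap r/1=824/18843: DF=(1 − 824/18843·(0.966700))/(1+824/18843) = 1147/1250 ≈ 0.917600
step 3 [3y] zero: DF = P = 112/125 ≈ 0.896000
step 4 [4y] zero: DF = P = 534/625 ≈ 0.854400
step 5 [5y] zero: DF = P = 8417/10000 ≈ 0.841700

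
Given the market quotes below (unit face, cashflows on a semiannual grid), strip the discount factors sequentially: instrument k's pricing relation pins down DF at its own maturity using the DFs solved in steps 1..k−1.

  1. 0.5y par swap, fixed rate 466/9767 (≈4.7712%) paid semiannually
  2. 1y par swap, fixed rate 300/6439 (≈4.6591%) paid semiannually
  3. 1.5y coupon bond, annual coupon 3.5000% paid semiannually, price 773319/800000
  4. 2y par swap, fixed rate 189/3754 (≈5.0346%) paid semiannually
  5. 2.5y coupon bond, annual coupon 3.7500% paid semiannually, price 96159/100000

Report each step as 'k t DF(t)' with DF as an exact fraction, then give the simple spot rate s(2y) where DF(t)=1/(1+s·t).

step 1 [0.5y] swap r/2=233/9767: DF=(1 − 233/9767·(0))/(1+233/9767) = 9767/10000 ≈ 0.976700
step 2 [1y] swap r/2=150/6439: DF=(1 − 150/6439·(0.976700))/(1+150/6439) = 191/200 ≈ 0.955000
step 3 [1.5y] bond c/2=7/400: DF=(773319/800000 − 7/400·(0.976700+0.955000))/(1+7/400) = 573/625 ≈ 0.916800
step 4 [2y] swap r/2=189/7508: DF=(1 − 189/7508·(0.976700+0.955000+0.916800))/(1+189/7508) = 1811/2000 ≈ 0.905500
step 5 [2.5y] bond c/2=3/160: DF=(96159/100000 − 3/160·(0.976700+0.955000+0.916800+0.905500))/(1+3/160) = 2187/2500 ≈ 0.874800

1 1/2 9767/10000
2 1 191/200
3 3/2 573/625
4 2 1811/2000
5 5/2 2187/2500
s(2y) = (1/(1811/2000) − 1)/(2) = 189/3622 ≈ 5.2181%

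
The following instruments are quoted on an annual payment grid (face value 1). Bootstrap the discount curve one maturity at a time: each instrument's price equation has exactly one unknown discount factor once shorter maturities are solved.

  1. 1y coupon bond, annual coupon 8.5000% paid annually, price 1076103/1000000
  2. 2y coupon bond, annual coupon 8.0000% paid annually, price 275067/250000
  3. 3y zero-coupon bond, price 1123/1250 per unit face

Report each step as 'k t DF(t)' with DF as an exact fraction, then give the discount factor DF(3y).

step 1 [1y] bond c/1=17/200: DF=(1076103/1000000 − 17/200·(0))/(1+17/200) = 4959/5000 ≈ 0.991800
step 2 [2y] bond c/1=2/25: DF=(275067/250000 − 2/25·(0.991800))/(1+2/25) = 9453/10000 ≈ 0.945300
step 3 [3y] zero: DF = P = 1123/1250 ≈ 0.898400

1 1 4959/5000
2 2 9453/10000
3 3 1123/1250
DF(3y) = 1123/1250 ≈ 0.898400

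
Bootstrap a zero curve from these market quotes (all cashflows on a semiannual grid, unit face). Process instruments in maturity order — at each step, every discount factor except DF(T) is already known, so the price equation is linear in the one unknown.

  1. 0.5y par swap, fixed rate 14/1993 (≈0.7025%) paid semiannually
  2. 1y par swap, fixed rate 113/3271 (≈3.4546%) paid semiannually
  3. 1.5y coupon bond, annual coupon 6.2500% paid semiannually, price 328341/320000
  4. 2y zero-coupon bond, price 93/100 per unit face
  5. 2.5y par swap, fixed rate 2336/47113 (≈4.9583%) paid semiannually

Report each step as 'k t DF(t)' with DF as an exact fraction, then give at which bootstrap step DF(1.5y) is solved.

step 1 [0.5y] swap r/2=7/1993: DF=(1 − 7/1993·(0))/(1+7/1993) = 1993/2000 ≈ 0.996500
step 2 [1y] swap r/2=113/6542: DF=(1 − 113/6542·(0.996500))/(1+113/6542) = 9661/10000 ≈ 0.966100
step 3 [1.5y] bond c/2=1/32: DF=(328341/320000 − 1/32·(0.996500+0.966100))/(1+1/32) = 1871/2000 ≈ 0.935500
step 4 [2y] zero: DF = P = 93/100 ≈ 0.930000
step 5 [2.5y] swap r/2=1168/47113: DF=(1 − 1168/47113·(0.996500+0.966100+0.935500+0.930000))/(1+1168/47113) = 552/625 ≈ 0.883200

1 1/2 1993/2000
2 1 9661/10000
3 3/2 1871/2000
4 2 93/100
5 5/2 552/625
DF(1.5y) is solved at step 3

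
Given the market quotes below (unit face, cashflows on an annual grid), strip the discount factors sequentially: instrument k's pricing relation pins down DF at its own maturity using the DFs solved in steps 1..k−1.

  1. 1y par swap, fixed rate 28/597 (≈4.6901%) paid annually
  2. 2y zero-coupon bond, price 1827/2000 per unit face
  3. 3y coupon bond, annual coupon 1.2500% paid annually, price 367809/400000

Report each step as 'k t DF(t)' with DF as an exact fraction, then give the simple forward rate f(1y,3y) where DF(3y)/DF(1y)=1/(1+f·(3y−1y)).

1 1 597/625
2 2 1827/2000
3 3 8851/10000
f(1y,3y) = ((597/625)/(8851/10000) − 1)/(2) = 701/17702 ≈ 3.9600%

step 1 [1y] swap r/1=28/597: DF=(1 − 28/597·(0))/(1+28/597) = 597/625 ≈ 0.955200
step 2 [2y] zero: DF = P = 1827/2000 ≈ 0.913500
step 3 [3y] bond c/1=1/80: DF=(367809/400000 − 1/80·(0.955200+0.913500))/(1+1/80) = 8851/10000 ≈ 0.885100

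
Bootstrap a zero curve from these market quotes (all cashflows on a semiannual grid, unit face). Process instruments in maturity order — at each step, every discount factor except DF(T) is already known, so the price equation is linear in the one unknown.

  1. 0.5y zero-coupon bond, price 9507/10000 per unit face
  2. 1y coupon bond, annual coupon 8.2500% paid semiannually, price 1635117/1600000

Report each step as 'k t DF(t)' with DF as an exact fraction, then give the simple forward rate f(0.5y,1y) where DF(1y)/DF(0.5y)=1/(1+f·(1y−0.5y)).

1 1/2 9507/10000
2 1 4719/5000
f(0.5y,1y) = ((9507/10000)/(4719/5000) − 1)/(1/2) = 23/1573 ≈ 1.4622%

step 1 [0.5y] zero: DF = P = 9507/10000 ≈ 0.950700
step 2 [1y] bond c/2=33/800: DF=(1635117/1600000 − 33/800·(0.950700))/(1+33/800) = 4719/5000 ≈ 0.943800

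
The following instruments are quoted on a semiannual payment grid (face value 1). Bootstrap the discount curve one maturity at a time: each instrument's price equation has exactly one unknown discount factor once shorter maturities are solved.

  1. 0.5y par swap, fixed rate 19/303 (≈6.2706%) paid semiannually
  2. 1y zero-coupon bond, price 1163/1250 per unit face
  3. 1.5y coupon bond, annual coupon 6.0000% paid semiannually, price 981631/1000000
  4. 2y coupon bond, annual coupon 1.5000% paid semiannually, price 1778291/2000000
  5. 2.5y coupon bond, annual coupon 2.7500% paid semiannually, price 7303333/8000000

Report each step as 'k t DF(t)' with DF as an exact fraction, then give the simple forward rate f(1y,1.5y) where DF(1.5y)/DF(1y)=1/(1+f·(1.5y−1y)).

1 1/2 606/625
2 1 1163/1250
3 3/2 8977/10000
4 2 8617/10000
5 5/2 8509/10000
f(1y,1.5y) = ((1163/1250)/(8977/10000) − 1)/(1/2) = 654/8977 ≈ 7.2853%

step 1 [0.5y] swap r/2=19/606: DF=(1 − 19/606·(0))/(1+19/606) = 606/625 ≈ 0.969600
step 2 [1y] zero: DF = P = 1163/1250 ≈ 0.930400
step 3 [1.5y] bond c/2=3/100: DF=(981631/1000000 − 3/100·(0.969600+0.930400))/(1+3/100) = 8977/10000 ≈ 0.897700
step 4 [2y] bond c/2=3/400: DF=(1778291/2000000 − 3/400·(0.969600+0.930400+0.897700))/(1+3/400) = 8617/10000 ≈ 0.861700
step 5 [2.5y] bond c/2=11/800: DF=(7303333/8000000 − 11/800·(0.969600+0.930400+0.897700+0.861700))/(1+11/800) = 8509/10000 ≈ 0.850900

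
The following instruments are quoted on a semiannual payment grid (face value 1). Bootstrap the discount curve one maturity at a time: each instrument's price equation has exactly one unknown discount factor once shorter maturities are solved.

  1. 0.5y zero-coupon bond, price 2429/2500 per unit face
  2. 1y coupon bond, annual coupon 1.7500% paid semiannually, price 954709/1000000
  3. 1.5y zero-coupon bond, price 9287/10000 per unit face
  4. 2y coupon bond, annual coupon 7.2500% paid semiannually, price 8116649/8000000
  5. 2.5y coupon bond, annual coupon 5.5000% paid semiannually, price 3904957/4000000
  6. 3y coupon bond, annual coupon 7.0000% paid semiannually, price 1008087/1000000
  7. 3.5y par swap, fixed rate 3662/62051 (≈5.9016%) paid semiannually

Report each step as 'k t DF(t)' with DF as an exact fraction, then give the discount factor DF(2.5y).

step 1 [0.5y] zero: DF = P = 2429/2500 ≈ 0.971600
step 2 [1y] bond c/2=7/800: DF=(954709/1000000 − 7/800·(0.971600))/(1+7/800) = 469/500 ≈ 0.938000
step 3 [1.5y] zero: DF = P = 9287/10000 ≈ 0.928700
step 4 [2y] bond c/2=29/800: DF=(8116649/8000000 − 29/800·(0.971600+0.938000+0.928700))/(1+29/800) = 4399/5000 ≈ 0.879800
step 5 [2.5y] bond c/2=11/400: DF=(3904957/4000000 − 11/400·(0.971600+0.938000+0.928700+0.879800))/(1+11/400) = 4253/5000 ≈ 0.850600
step 6 [3y] bond c/2=7/200: DF=(1008087/1000000 − 7/200·(0.971600+0.938000+0.928700+0.879800+0.850600))/(1+7/200) = 1639/2000 ≈ 0.819500
step 7 [3.5y] swap r/2=1831/62051: DF=(1 − 1831/62051·(0.971600+0.938000+0.928700+0.879800+0.850600+0.819500))/(1+1831/62051) = 8169/10000 ≈ 0.816900

1 1/2 2429/2500
2 1 469/500
3 3/2 9287/10000
4 2 4399/5000
5 5/2 4253/5000
6 3 1639/2000
7 7/2 8169/10000
DF(2.5y) = 4253/5000 ≈ 0.850600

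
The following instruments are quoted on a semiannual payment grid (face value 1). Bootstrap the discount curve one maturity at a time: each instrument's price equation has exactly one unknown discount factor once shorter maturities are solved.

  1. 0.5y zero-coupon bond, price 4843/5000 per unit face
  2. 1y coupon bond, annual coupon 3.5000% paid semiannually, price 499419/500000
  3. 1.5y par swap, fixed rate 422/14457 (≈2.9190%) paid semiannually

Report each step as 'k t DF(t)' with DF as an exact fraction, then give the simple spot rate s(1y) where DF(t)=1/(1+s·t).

step 1 [0.5y] zero: DF = P = 4843/5000 ≈ 0.968600
step 2 [1y] bond c/2=7/400: DF=(499419/500000 − 7/400·(0.968600))/(1+7/400) = 193/200 ≈ 0.965000
step 3 [1.5y] swap r/2=211/14457: DF=(1 − 211/14457·(0.968600+0.965000))/(1+211/14457) = 4789/5000 ≈ 0.957800

1 1/2 4843/5000
2 1 193/200
3 3/2 4789/5000
s(1y) = (1/(193/200) − 1)/(1) = 7/193 ≈ 3.6269%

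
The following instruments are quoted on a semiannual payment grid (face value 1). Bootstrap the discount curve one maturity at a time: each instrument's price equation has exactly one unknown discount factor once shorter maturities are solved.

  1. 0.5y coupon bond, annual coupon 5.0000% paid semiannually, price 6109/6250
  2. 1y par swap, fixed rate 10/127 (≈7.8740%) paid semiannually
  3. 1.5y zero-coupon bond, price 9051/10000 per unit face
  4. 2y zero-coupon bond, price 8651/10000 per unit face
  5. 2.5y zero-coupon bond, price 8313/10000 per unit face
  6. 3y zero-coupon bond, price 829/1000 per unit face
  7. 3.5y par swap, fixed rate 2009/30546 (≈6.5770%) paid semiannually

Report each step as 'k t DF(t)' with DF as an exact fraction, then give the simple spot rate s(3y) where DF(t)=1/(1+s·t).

1 1/2 596/625
2 1 463/500
3 3/2 9051/10000
4 2 8651/10000
5 5/2 8313/10000
6 3 829/1000
7 7/2 7991/10000
s(3y) = (1/(829/1000) − 1)/(3) = 57/829 ≈ 6.8758%

step 1 [0.5y] bond c/2=1/40: DF=(6109/6250 − 1/40·(0))/(1+1/40) = 596/625 ≈ 0.953600
step 2 [1y] swap r/2=5/127: DF=(1 − 5/127·(0.953600))/(1+5/127) = 463/500 ≈ 0.926000
step 3 [1.5y] zero: DF = P = 9051/10000 ≈ 0.905100
step 4 [2y] zero: DF = P = 8651/10000 ≈ 0.865100
step 5 [2.5y] zero: DF = P = 8313/10000 ≈ 0.831300
step 6 [3y] zero: DF = P = 829/1000 ≈ 0.829000
step 7 [3.5y] swap r/2=2009/61092: DF=(1 − 2009/61092·(0.953600+0.926000+0.905100+0.865100+0.831300+0.829000))/(1+2009/61092) = 7991/10000 ≈ 0.799100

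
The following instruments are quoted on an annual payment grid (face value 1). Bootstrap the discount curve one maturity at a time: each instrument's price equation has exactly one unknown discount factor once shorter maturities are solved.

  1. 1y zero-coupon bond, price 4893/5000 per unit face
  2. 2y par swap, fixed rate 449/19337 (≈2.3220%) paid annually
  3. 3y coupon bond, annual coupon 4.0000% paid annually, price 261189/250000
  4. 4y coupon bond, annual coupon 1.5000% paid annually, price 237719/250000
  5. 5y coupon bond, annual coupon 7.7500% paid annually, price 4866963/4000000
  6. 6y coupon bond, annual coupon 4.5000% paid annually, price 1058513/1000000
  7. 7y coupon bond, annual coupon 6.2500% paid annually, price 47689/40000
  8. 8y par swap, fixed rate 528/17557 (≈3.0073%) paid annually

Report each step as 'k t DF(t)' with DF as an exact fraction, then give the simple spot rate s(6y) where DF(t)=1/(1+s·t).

1 1 4893/5000
2 2 9551/10000
3 3 4651/5000
4 4 1789/2000
5 5 8589/10000
6 6 8141/10000
7 7 4013/5000
8 8 493/625
s(6y) = (1/(8141/10000) − 1)/(6) = 1859/48846 ≈ 3.8058%

step 1 [1y] zero: DF = P = 4893/5000 ≈ 0.978600
step 2 [2y] swap r/1=449/19337: DF=(1 − 449/19337·(0.978600))/(1+449/19337) = 9551/10000 ≈ 0.955100
step 3 [3y] bond c/1=1/25: DF=(261189/250000 − 1/25·(0.978600+0.955100))/(1+1/25) = 4651/5000 ≈ 0.930200
step 4 [4y] bond c/1=3/200: DF=(237719/250000 − 3/200·(0.978600+0.955100+0.930200))/(1+3/200) = 1789/2000 ≈ 0.894500
step 5 [5y] bond c/1=31/400: DF=(4866963/4000000 − 31/400·(0.978600+0.955100+0.930200+0.894500))/(1+31/400) = 8589/10000 ≈ 0.858900
step 6 [6y] bond c/1=9/200: DF=(1058513/1000000 − 9/200·(0.978600+0.955100+0.930200+0.894500+0.858900))/(1+9/200) = 8141/10000 ≈ 0.814100
step 7 [7y] bond c/1=1/16: DF=(47689/40000 − 1/16·(0.978600+0.955100+0.930200+0.894500+0.858900+0.814100))/(1+1/16) = 4013/5000 ≈ 0.802600
step 8 [8y] swap r/1=528/17557: DF=(1 − 528/17557·(0.978600+0.955100+0.930200+0.894500+0.858900+0.814100+0.802600))/(1+528/17557) = 493/625 ≈ 0.788800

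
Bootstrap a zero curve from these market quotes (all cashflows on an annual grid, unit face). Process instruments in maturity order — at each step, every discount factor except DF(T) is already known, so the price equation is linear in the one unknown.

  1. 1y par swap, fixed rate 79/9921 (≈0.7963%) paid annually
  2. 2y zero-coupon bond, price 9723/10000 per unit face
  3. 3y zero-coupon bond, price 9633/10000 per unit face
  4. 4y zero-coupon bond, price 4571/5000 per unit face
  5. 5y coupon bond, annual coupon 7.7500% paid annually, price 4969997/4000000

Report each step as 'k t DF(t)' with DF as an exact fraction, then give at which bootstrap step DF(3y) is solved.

1 1 9921/10000
2 2 9723/10000
3 3 9633/10000
4 4 4571/5000
5 5 548/625
DF(3y) is solved at step 3

step 1 [1y] swap r/1=79/9921: DF=(1 − 79/9921·(0))/(1+79/9921) = 9921/10000 ≈ 0.992100
step 2 [2y] zero: DF = P = 9723/10000 ≈ 0.972300
step 3 [3y] zero: DF = P = 9633/10000 ≈ 0.963300
step 4 [4y] zero: DF = P = 4571/5000 ≈ 0.914200
step 5 [5y] bond c/1=31/400: DF=(4969997/4000000 − 31/400·(0.992100+0.972300+0.963300+0.914200))/(1+31/400) = 548/625 ≈ 0.876800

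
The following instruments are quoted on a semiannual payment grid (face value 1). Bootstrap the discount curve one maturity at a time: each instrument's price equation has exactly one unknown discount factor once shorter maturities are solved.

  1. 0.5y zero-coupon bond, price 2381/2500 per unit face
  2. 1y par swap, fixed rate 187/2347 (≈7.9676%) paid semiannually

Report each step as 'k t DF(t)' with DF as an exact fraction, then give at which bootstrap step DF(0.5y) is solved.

step 1 [0.5y] zero: DF = P = 2381/2500 ≈ 0.952400
step 2 [1y] swap r/2=187/4694: DF=(1 − 187/4694·(0.952400))/(1+187/4694) = 2313/2500 ≈ 0.925200

1 1/2 2381/2500
2 1 2313/2500
DF(0.5y) is solved at step 1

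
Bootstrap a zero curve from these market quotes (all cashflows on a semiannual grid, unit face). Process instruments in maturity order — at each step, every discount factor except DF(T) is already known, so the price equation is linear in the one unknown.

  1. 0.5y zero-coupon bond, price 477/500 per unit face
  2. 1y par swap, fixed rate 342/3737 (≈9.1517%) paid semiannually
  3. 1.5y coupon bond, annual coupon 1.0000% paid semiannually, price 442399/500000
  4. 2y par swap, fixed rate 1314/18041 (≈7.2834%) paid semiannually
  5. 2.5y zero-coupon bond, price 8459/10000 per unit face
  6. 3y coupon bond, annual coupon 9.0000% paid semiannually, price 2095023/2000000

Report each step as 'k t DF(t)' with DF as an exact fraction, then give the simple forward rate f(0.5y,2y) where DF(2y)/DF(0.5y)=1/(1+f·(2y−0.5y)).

step 1 [0.5y] zero: DF = P = 477/500 ≈ 0.954000
step 2 [1y] swap r/2=171/3737: DF=(1 − 171/3737·(0.954000))/(1+171/3737) = 1829/2000 ≈ 0.914500
step 3 [1.5y] bond c/2=1/200: DF=(442399/500000 − 1/200·(0.954000+0.914500))/(1+1/200) = 8711/10000 ≈ 0.871100
step 4 [2y] swap r/2=657/18041: DF=(1 − 657/18041·(0.954000+0.914500+0.871100))/(1+657/18041) = 4343/5000 ≈ 0.868600
step 5 [2.5y] zero: DF = P = 8459/10000 ≈ 0.845900
step 6 [3y] bond c/2=9/200: DF=(2095023/2000000 − 9/200·(0.954000+0.914500+0.871100+0.868600+0.845900))/(1+9/200) = 4053/5000 ≈ 0.810600

1 1/2 477/500
2 1 1829/2000
3 3/2 8711/10000
4 2 4343/5000
5 5/2 8459/10000
6 3 4053/5000
f(0.5y,2y) = ((477/500)/(4343/5000) − 1)/(3/2) = 854/13029 ≈ 6.5546%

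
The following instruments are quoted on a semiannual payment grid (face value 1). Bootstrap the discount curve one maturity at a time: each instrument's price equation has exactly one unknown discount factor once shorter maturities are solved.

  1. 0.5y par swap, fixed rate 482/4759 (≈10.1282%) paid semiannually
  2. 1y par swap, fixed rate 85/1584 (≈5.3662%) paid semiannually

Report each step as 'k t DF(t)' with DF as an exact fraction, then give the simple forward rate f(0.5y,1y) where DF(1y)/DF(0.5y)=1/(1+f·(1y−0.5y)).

1 1/2 4759/5000
2 1 949/1000
f(0.5y,1y) = ((4759/5000)/(949/1000) − 1)/(1/2) = 28/4745 ≈ 0.5901%

step 1 [0.5y] swap r/2=241/4759: DF=(1 − 241/4759·(0))/(1+241/4759) = 4759/5000 ≈ 0.951800
step 2 [1y] swap r/2=85/3168: DF=(1 − 85/3168·(0.951800))/(1+85/3168) = 949/1000 ≈ 0.949000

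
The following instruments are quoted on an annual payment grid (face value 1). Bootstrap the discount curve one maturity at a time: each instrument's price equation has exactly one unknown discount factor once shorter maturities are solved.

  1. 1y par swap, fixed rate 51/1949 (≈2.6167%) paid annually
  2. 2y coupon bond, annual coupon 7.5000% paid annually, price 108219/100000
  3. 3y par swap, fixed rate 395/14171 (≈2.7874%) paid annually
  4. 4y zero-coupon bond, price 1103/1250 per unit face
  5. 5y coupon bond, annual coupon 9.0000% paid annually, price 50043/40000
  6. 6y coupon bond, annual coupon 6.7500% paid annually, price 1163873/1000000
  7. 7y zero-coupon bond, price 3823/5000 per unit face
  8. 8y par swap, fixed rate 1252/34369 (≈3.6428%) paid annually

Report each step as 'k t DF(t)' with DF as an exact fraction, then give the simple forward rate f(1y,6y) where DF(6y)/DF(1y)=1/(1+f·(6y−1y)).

1 1 1949/2000
2 2 9387/10000
3 3 921/1000
4 4 1103/1250
5 5 8409/10000
6 6 8021/10000
7 7 3823/5000
8 8 937/1250
f(1y,6y) = ((1949/2000)/(8021/10000) − 1)/(5) = 1724/40105 ≈ 4.2987%

step 1 [1y] swap r/1=51/1949: DF=(1 − 51/1949·(0))/(1+51/1949) = 1949/2000 ≈ 0.974500
step 2 [2y] bond c/1=3/40: DF=(108219/100000 − 3/40·(0.974500))/(1+3/40) = 9387/10000 ≈ 0.938700
step 3 [3y] swap r/1=395/14171: DF=(1 − 395/14171·(0.974500+0.938700))/(1+395/14171) = 921/1000 ≈ 0.921000
step 4 [4y] zero: DF = P = 1103/1250 ≈ 0.882400
step 5 [5y] bond c/1=9/100: DF=(50043/40000 − 9/100·(0.974500+0.938700+0.921000+0.882400))/(1+9/100) = 8409/10000 ≈ 0.840900
step 6 [6y] bond c/1=27/400: DF=(1163873/1000000 − 27/400·(0.974500+0.938700+0.921000+0.882400+0.840900))/(1+27/400) = 8021/10000 ≈ 0.802100
step 7 [7y] zero: DF = P = 3823/5000 ≈ 0.764600
step 8 [8y] swap r/1=1252/34369: DF=(1 − 1252/34369·(0.974500+0.938700+0.921000+0.882400+0.840900+0.802100+0.764600))/(1+1252/34369) = 937/1250 ≈ 0.749600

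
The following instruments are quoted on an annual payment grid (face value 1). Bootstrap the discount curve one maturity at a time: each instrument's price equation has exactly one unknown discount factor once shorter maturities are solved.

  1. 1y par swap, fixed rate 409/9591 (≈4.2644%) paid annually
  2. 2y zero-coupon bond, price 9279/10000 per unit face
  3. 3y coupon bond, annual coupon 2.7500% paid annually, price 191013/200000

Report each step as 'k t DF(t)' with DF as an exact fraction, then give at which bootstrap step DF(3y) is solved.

step 1 [1y] swap r/1=409/9591: DF=(1 − 409/9591·(0))/(1+409/9591) = 9591/10000 ≈ 0.959100
step 2 [2y] zero: DF = P = 9279/10000 ≈ 0.927900
step 3 [3y] bond c/1=11/400: DF=(191013/200000 − 11/400·(0.959100+0.927900))/(1+11/400) = 879/1000 ≈ 0.879000

1 1 9591/10000
2 2 9279/10000
3 3 879/1000
DF(3y) is solved at step 3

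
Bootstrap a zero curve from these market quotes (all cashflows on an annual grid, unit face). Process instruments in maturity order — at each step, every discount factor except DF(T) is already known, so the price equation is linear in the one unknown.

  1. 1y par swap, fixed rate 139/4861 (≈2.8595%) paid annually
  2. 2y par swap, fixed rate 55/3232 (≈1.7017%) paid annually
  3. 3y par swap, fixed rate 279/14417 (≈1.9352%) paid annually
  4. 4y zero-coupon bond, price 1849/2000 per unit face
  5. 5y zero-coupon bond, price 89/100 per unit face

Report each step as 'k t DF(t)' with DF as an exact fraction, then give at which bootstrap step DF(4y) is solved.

step 1 [1y] swap r/1=139/4861: DF=(1 − 139/4861·(0))/(1+139/4861) = 4861/5000 ≈ 0.972200
step 2 [2y] swap r/1=55/3232: DF=(1 − 55/3232·(0.972200))/(1+55/3232) = 967/1000 ≈ 0.967000
step 3 [3y] swap r/1=279/14417: DF=(1 − 279/14417·(0.972200+0.967000))/(1+279/14417) = 4721/5000 ≈ 0.944200
step 4 [4y] zero: DF = P = 1849/2000 ≈ 0.924500
step 5 [5y] zero: DF = P = 89/100 ≈ 0.890000

1 1 4861/5000
2 2 967/1000
3 3 4721/5000
4 4 1849/2000
5 5 89/100
DF(4y) is solved at step 4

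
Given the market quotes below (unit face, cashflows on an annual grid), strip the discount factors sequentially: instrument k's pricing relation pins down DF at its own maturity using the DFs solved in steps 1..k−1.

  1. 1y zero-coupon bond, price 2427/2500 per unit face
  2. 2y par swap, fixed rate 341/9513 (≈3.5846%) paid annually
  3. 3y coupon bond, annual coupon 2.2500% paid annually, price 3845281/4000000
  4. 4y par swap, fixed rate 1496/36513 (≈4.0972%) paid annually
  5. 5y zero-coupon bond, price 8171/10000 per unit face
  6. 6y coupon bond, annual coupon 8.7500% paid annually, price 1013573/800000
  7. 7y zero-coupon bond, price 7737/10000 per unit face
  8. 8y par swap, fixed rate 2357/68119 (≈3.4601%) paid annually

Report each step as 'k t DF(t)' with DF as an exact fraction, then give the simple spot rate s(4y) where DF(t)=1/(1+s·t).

1 1 2427/2500
2 2 4659/5000
3 3 8983/10000
4 4 1063/1250
5 5 8171/10000
6 6 1611/2000
7 7 7737/10000
8 8 7643/10000
s(4y) = (1/(1063/1250) − 1)/(4) = 187/4252 ≈ 4.3979%

step 1 [1y] zero: DF = P = 2427/2500 ≈ 0.970800
step 2 [2y] swap r/1=341/9513: DF=(1 − 341/9513·(0.970800))/(1+341/9513) = 4659/5000 ≈ 0.931800
step 3 [3y] bond c/1=9/400: DF=(3845281/4000000 − 9/400·(0.970800+0.931800))/(1+9/400) = 8983/10000 ≈ 0.898300
step 4 [4y] swap r/1=1496/36513: DF=(1 − 1496/36513·(0.970800+0.931800+0.898300))/(1+1496/36513) = 1063/1250 ≈ 0.850400
step 5 [5y] zero: DF = P = 8171/10000 ≈ 0.817100
step 6 [6y] bond c/1=7/80: DF=(1013573/800000 − 7/80·(0.970800+0.931800+0.898300+0.850400+0.817100))/(1+7/80) = 1611/2000 ≈ 0.805500
step 7 [7y] zero: DF = P = 7737/10000 ≈ 0.773700
step 8 [8y] swap r/1=2357/68119: DF=(1 − 2357/68119·(0.970800+0.931800+0.898300+0.850400+0.817100+0.805500+0.773700))/(1+2357/68119) = 7643/10000 ≈ 0.764300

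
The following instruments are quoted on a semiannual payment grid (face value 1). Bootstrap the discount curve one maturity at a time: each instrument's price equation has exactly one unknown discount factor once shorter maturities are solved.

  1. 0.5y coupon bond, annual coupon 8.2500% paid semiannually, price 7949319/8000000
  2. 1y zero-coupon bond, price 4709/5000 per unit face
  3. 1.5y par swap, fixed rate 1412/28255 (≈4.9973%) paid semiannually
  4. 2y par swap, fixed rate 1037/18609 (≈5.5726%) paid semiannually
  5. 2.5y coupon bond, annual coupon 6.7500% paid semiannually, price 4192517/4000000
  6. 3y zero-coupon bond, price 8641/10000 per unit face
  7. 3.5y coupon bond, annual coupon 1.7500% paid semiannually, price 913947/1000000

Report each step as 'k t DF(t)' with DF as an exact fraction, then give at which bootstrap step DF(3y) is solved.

step 1 [0.5y] bond c/2=33/800: DF=(7949319/8000000 − 33/800·(0))/(1+33/800) = 9543/10000 ≈ 0.954300
step 2 [1y] zero: DF = P = 4709/5000 ≈ 0.941800
step 3 [1.5y] swap r/2=706/28255: DF=(1 − 706/28255·(0.954300+0.941800))/(1+706/28255) = 4647/5000 ≈ 0.929400
step 4 [2y] swap r/2=1037/37218: DF=(1 − 1037/37218·(0.954300+0.941800+0.929400))/(1+1037/37218) = 8963/10000 ≈ 0.896300
step 5 [2.5y] bond c/2=27/800: DF=(4192517/4000000 − 27/800·(0.954300+0.941800+0.929400+0.896300))/(1+27/800) = 2231/2500 ≈ 0.892400
step 6 [3y] zero: DF = P = 8641/10000 ≈ 0.864100
step 7 [3.5y] bond c/2=7/800: DF=(913947/1000000 − 7/800·(0.954300+0.941800+0.929400+0.896300+0.892400+0.864100))/(1+7/800) = 1717/2000 ≈ 0.858500

1 1/2 9543/10000
2 1 4709/5000
3 3/2 4647/5000
4 2 8963/10000
5 5/2 2231/2500
6 3 8641/10000
7 7/2 1717/2000
DF(3y) is solved at step 6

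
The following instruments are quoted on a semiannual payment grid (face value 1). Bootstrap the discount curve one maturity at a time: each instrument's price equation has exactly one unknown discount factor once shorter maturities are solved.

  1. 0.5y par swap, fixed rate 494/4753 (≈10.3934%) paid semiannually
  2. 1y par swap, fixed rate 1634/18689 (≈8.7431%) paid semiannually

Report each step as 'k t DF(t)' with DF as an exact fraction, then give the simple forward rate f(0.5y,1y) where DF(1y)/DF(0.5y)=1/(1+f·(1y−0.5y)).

step 1 [0.5y] swap r/2=247/4753: DF=(1 − 247/4753·(0))/(1+247/4753) = 4753/5000 ≈ 0.950600
step 2 [1y] swap r/2=817/18689: DF=(1 − 817/18689·(0.950600))/(1+817/18689) = 9183/10000 ≈ 0.918300

1 1/2 4753/5000
2 1 9183/10000
f(0.5y,1y) = ((4753/5000)/(9183/10000) − 1)/(1/2) = 646/9183 ≈ 7.0347%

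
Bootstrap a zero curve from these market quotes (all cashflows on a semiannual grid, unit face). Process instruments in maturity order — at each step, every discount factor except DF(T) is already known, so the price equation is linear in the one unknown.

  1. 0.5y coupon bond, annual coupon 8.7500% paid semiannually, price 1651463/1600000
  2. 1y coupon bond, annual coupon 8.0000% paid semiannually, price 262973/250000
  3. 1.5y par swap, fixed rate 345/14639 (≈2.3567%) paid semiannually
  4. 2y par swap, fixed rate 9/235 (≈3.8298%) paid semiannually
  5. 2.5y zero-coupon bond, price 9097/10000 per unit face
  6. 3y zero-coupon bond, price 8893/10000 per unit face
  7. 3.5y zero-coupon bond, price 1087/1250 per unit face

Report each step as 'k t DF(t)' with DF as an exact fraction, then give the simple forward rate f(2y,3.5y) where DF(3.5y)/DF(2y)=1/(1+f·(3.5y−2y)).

1 1/2 9889/10000
2 1 4867/5000
3 3/2 1931/2000
4 2 4631/5000
5 5/2 9097/10000
6 3 8893/10000
7 7/2 1087/1250
f(2y,3.5y) = ((4631/5000)/(1087/1250) − 1)/(3/2) = 283/6522 ≈ 4.3392%

step 1 [0.5y] bond c/2=7/160: DF=(1651463/1600000 − 7/160·(0))/(1+7/160) = 9889/10000 ≈ 0.988900
step 2 [1y] bond c/2=1/25: DF=(262973/250000 − 1/25·(0.988900))/(1+1/25) = 4867/5000 ≈ 0.973400
step 3 [1.5y] swap r/2=345/29278: DF=(1 − 345/29278·(0.988900+0.973400))/(1+345/29278) = 1931/2000 ≈ 0.965500
step 4 [2y] swap r/2=9/470: DF=(1 − 9/470·(0.988900+0.973400+0.965500))/(1+9/470) = 4631/5000 ≈ 0.926200
step 5 [2.5y] zero: DF = P = 9097/10000 ≈ 0.909700
step 6 [3y] zero: DF = P = 8893/10000 ≈ 0.889300
step 7 [3.5y] zero: DF = P = 1087/1250 ≈ 0.869600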